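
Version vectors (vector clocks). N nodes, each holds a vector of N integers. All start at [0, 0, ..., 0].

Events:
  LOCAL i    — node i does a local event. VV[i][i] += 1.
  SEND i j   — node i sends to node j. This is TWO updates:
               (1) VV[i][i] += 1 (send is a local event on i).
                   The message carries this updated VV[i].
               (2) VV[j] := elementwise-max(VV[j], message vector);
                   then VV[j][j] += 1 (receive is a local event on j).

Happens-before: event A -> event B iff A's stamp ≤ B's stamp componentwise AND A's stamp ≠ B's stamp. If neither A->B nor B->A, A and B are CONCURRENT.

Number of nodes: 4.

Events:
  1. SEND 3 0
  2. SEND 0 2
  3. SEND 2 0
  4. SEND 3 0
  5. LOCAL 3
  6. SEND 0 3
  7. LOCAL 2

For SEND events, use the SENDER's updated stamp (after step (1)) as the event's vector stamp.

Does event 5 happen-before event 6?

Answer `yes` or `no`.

Answer: no

Derivation:
Initial: VV[0]=[0, 0, 0, 0]
Initial: VV[1]=[0, 0, 0, 0]
Initial: VV[2]=[0, 0, 0, 0]
Initial: VV[3]=[0, 0, 0, 0]
Event 1: SEND 3->0: VV[3][3]++ -> VV[3]=[0, 0, 0, 1], msg_vec=[0, 0, 0, 1]; VV[0]=max(VV[0],msg_vec) then VV[0][0]++ -> VV[0]=[1, 0, 0, 1]
Event 2: SEND 0->2: VV[0][0]++ -> VV[0]=[2, 0, 0, 1], msg_vec=[2, 0, 0, 1]; VV[2]=max(VV[2],msg_vec) then VV[2][2]++ -> VV[2]=[2, 0, 1, 1]
Event 3: SEND 2->0: VV[2][2]++ -> VV[2]=[2, 0, 2, 1], msg_vec=[2, 0, 2, 1]; VV[0]=max(VV[0],msg_vec) then VV[0][0]++ -> VV[0]=[3, 0, 2, 1]
Event 4: SEND 3->0: VV[3][3]++ -> VV[3]=[0, 0, 0, 2], msg_vec=[0, 0, 0, 2]; VV[0]=max(VV[0],msg_vec) then VV[0][0]++ -> VV[0]=[4, 0, 2, 2]
Event 5: LOCAL 3: VV[3][3]++ -> VV[3]=[0, 0, 0, 3]
Event 6: SEND 0->3: VV[0][0]++ -> VV[0]=[5, 0, 2, 2], msg_vec=[5, 0, 2, 2]; VV[3]=max(VV[3],msg_vec) then VV[3][3]++ -> VV[3]=[5, 0, 2, 4]
Event 7: LOCAL 2: VV[2][2]++ -> VV[2]=[2, 0, 3, 1]
Event 5 stamp: [0, 0, 0, 3]
Event 6 stamp: [5, 0, 2, 2]
[0, 0, 0, 3] <= [5, 0, 2, 2]? False. Equal? False. Happens-before: False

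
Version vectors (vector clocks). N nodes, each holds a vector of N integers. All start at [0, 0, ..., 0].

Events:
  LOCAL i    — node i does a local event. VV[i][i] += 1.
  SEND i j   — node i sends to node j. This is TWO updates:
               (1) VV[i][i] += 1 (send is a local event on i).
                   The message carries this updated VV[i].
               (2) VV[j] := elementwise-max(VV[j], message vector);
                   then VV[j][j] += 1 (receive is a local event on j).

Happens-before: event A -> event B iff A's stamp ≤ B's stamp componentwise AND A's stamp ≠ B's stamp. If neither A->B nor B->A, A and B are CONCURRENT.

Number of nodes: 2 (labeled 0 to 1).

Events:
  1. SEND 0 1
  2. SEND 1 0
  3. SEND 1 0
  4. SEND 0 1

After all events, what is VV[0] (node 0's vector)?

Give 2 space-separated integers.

Answer: 4 3

Derivation:
Initial: VV[0]=[0, 0]
Initial: VV[1]=[0, 0]
Event 1: SEND 0->1: VV[0][0]++ -> VV[0]=[1, 0], msg_vec=[1, 0]; VV[1]=max(VV[1],msg_vec) then VV[1][1]++ -> VV[1]=[1, 1]
Event 2: SEND 1->0: VV[1][1]++ -> VV[1]=[1, 2], msg_vec=[1, 2]; VV[0]=max(VV[0],msg_vec) then VV[0][0]++ -> VV[0]=[2, 2]
Event 3: SEND 1->0: VV[1][1]++ -> VV[1]=[1, 3], msg_vec=[1, 3]; VV[0]=max(VV[0],msg_vec) then VV[0][0]++ -> VV[0]=[3, 3]
Event 4: SEND 0->1: VV[0][0]++ -> VV[0]=[4, 3], msg_vec=[4, 3]; VV[1]=max(VV[1],msg_vec) then VV[1][1]++ -> VV[1]=[4, 4]
Final vectors: VV[0]=[4, 3]; VV[1]=[4, 4]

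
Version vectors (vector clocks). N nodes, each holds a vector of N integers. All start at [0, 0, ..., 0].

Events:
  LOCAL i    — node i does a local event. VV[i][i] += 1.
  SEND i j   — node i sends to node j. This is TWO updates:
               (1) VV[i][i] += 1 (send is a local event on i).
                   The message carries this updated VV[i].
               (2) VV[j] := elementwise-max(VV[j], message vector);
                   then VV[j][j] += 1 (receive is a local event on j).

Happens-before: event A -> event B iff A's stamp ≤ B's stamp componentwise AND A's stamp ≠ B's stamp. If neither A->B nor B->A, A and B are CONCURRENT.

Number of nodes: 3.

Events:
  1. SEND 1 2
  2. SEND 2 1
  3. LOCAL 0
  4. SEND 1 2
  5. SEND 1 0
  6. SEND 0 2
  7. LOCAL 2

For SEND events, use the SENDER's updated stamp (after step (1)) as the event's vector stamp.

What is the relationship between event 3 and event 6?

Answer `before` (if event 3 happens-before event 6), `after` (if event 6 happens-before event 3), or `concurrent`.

Initial: VV[0]=[0, 0, 0]
Initial: VV[1]=[0, 0, 0]
Initial: VV[2]=[0, 0, 0]
Event 1: SEND 1->2: VV[1][1]++ -> VV[1]=[0, 1, 0], msg_vec=[0, 1, 0]; VV[2]=max(VV[2],msg_vec) then VV[2][2]++ -> VV[2]=[0, 1, 1]
Event 2: SEND 2->1: VV[2][2]++ -> VV[2]=[0, 1, 2], msg_vec=[0, 1, 2]; VV[1]=max(VV[1],msg_vec) then VV[1][1]++ -> VV[1]=[0, 2, 2]
Event 3: LOCAL 0: VV[0][0]++ -> VV[0]=[1, 0, 0]
Event 4: SEND 1->2: VV[1][1]++ -> VV[1]=[0, 3, 2], msg_vec=[0, 3, 2]; VV[2]=max(VV[2],msg_vec) then VV[2][2]++ -> VV[2]=[0, 3, 3]
Event 5: SEND 1->0: VV[1][1]++ -> VV[1]=[0, 4, 2], msg_vec=[0, 4, 2]; VV[0]=max(VV[0],msg_vec) then VV[0][0]++ -> VV[0]=[2, 4, 2]
Event 6: SEND 0->2: VV[0][0]++ -> VV[0]=[3, 4, 2], msg_vec=[3, 4, 2]; VV[2]=max(VV[2],msg_vec) then VV[2][2]++ -> VV[2]=[3, 4, 4]
Event 7: LOCAL 2: VV[2][2]++ -> VV[2]=[3, 4, 5]
Event 3 stamp: [1, 0, 0]
Event 6 stamp: [3, 4, 2]
[1, 0, 0] <= [3, 4, 2]? True
[3, 4, 2] <= [1, 0, 0]? False
Relation: before

Answer: before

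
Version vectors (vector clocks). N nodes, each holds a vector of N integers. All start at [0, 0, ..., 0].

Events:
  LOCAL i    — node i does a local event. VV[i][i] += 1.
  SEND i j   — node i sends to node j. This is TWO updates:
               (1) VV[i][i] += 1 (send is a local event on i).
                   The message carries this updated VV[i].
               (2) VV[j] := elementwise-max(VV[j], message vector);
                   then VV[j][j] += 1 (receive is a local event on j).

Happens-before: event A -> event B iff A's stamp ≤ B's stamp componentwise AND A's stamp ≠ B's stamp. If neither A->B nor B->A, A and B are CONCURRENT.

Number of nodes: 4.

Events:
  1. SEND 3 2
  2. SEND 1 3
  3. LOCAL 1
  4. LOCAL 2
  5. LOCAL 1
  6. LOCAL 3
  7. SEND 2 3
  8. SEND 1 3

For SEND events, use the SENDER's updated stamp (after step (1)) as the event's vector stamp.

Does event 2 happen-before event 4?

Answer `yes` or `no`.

Initial: VV[0]=[0, 0, 0, 0]
Initial: VV[1]=[0, 0, 0, 0]
Initial: VV[2]=[0, 0, 0, 0]
Initial: VV[3]=[0, 0, 0, 0]
Event 1: SEND 3->2: VV[3][3]++ -> VV[3]=[0, 0, 0, 1], msg_vec=[0, 0, 0, 1]; VV[2]=max(VV[2],msg_vec) then VV[2][2]++ -> VV[2]=[0, 0, 1, 1]
Event 2: SEND 1->3: VV[1][1]++ -> VV[1]=[0, 1, 0, 0], msg_vec=[0, 1, 0, 0]; VV[3]=max(VV[3],msg_vec) then VV[3][3]++ -> VV[3]=[0, 1, 0, 2]
Event 3: LOCAL 1: VV[1][1]++ -> VV[1]=[0, 2, 0, 0]
Event 4: LOCAL 2: VV[2][2]++ -> VV[2]=[0, 0, 2, 1]
Event 5: LOCAL 1: VV[1][1]++ -> VV[1]=[0, 3, 0, 0]
Event 6: LOCAL 3: VV[3][3]++ -> VV[3]=[0, 1, 0, 3]
Event 7: SEND 2->3: VV[2][2]++ -> VV[2]=[0, 0, 3, 1], msg_vec=[0, 0, 3, 1]; VV[3]=max(VV[3],msg_vec) then VV[3][3]++ -> VV[3]=[0, 1, 3, 4]
Event 8: SEND 1->3: VV[1][1]++ -> VV[1]=[0, 4, 0, 0], msg_vec=[0, 4, 0, 0]; VV[3]=max(VV[3],msg_vec) then VV[3][3]++ -> VV[3]=[0, 4, 3, 5]
Event 2 stamp: [0, 1, 0, 0]
Event 4 stamp: [0, 0, 2, 1]
[0, 1, 0, 0] <= [0, 0, 2, 1]? False. Equal? False. Happens-before: False

Answer: no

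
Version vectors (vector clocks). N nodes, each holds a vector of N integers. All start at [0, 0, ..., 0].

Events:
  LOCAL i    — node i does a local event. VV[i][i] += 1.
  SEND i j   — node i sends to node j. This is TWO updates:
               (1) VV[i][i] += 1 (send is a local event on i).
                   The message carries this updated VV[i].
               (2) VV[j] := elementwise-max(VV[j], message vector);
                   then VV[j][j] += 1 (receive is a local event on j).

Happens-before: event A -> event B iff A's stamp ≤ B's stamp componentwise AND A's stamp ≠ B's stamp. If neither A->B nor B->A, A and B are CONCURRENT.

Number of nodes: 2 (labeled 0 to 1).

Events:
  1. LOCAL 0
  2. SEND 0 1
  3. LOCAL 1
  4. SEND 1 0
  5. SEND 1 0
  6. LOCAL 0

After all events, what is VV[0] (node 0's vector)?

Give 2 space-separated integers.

Initial: VV[0]=[0, 0]
Initial: VV[1]=[0, 0]
Event 1: LOCAL 0: VV[0][0]++ -> VV[0]=[1, 0]
Event 2: SEND 0->1: VV[0][0]++ -> VV[0]=[2, 0], msg_vec=[2, 0]; VV[1]=max(VV[1],msg_vec) then VV[1][1]++ -> VV[1]=[2, 1]
Event 3: LOCAL 1: VV[1][1]++ -> VV[1]=[2, 2]
Event 4: SEND 1->0: VV[1][1]++ -> VV[1]=[2, 3], msg_vec=[2, 3]; VV[0]=max(VV[0],msg_vec) then VV[0][0]++ -> VV[0]=[3, 3]
Event 5: SEND 1->0: VV[1][1]++ -> VV[1]=[2, 4], msg_vec=[2, 4]; VV[0]=max(VV[0],msg_vec) then VV[0][0]++ -> VV[0]=[4, 4]
Event 6: LOCAL 0: VV[0][0]++ -> VV[0]=[5, 4]
Final vectors: VV[0]=[5, 4]; VV[1]=[2, 4]

Answer: 5 4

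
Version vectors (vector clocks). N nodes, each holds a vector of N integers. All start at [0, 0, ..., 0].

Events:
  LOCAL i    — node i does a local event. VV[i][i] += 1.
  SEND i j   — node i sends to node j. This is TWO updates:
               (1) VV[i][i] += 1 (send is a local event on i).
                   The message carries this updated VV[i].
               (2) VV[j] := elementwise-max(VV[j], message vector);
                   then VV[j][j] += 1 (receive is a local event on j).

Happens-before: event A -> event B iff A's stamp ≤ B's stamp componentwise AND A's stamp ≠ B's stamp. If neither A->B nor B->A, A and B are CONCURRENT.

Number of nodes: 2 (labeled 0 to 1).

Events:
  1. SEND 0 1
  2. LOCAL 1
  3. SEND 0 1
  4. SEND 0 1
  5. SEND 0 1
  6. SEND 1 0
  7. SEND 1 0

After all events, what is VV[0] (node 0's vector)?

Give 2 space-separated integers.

Answer: 6 7

Derivation:
Initial: VV[0]=[0, 0]
Initial: VV[1]=[0, 0]
Event 1: SEND 0->1: VV[0][0]++ -> VV[0]=[1, 0], msg_vec=[1, 0]; VV[1]=max(VV[1],msg_vec) then VV[1][1]++ -> VV[1]=[1, 1]
Event 2: LOCAL 1: VV[1][1]++ -> VV[1]=[1, 2]
Event 3: SEND 0->1: VV[0][0]++ -> VV[0]=[2, 0], msg_vec=[2, 0]; VV[1]=max(VV[1],msg_vec) then VV[1][1]++ -> VV[1]=[2, 3]
Event 4: SEND 0->1: VV[0][0]++ -> VV[0]=[3, 0], msg_vec=[3, 0]; VV[1]=max(VV[1],msg_vec) then VV[1][1]++ -> VV[1]=[3, 4]
Event 5: SEND 0->1: VV[0][0]++ -> VV[0]=[4, 0], msg_vec=[4, 0]; VV[1]=max(VV[1],msg_vec) then VV[1][1]++ -> VV[1]=[4, 5]
Event 6: SEND 1->0: VV[1][1]++ -> VV[1]=[4, 6], msg_vec=[4, 6]; VV[0]=max(VV[0],msg_vec) then VV[0][0]++ -> VV[0]=[5, 6]
Event 7: SEND 1->0: VV[1][1]++ -> VV[1]=[4, 7], msg_vec=[4, 7]; VV[0]=max(VV[0],msg_vec) then VV[0][0]++ -> VV[0]=[6, 7]
Final vectors: VV[0]=[6, 7]; VV[1]=[4, 7]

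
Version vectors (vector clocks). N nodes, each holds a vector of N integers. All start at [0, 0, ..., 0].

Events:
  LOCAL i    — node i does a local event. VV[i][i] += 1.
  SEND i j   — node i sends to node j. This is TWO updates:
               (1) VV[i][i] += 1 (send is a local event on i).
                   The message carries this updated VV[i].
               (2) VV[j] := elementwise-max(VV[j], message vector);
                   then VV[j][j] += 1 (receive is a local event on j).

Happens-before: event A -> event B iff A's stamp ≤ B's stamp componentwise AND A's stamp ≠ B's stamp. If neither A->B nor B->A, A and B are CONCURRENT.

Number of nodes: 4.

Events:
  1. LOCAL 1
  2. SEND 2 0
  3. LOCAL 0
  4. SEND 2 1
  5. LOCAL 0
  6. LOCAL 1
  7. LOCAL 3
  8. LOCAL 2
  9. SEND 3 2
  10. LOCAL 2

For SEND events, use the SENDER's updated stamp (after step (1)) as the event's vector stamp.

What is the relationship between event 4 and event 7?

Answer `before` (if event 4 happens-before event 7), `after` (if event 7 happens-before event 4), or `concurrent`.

Initial: VV[0]=[0, 0, 0, 0]
Initial: VV[1]=[0, 0, 0, 0]
Initial: VV[2]=[0, 0, 0, 0]
Initial: VV[3]=[0, 0, 0, 0]
Event 1: LOCAL 1: VV[1][1]++ -> VV[1]=[0, 1, 0, 0]
Event 2: SEND 2->0: VV[2][2]++ -> VV[2]=[0, 0, 1, 0], msg_vec=[0, 0, 1, 0]; VV[0]=max(VV[0],msg_vec) then VV[0][0]++ -> VV[0]=[1, 0, 1, 0]
Event 3: LOCAL 0: VV[0][0]++ -> VV[0]=[2, 0, 1, 0]
Event 4: SEND 2->1: VV[2][2]++ -> VV[2]=[0, 0, 2, 0], msg_vec=[0, 0, 2, 0]; VV[1]=max(VV[1],msg_vec) then VV[1][1]++ -> VV[1]=[0, 2, 2, 0]
Event 5: LOCAL 0: VV[0][0]++ -> VV[0]=[3, 0, 1, 0]
Event 6: LOCAL 1: VV[1][1]++ -> VV[1]=[0, 3, 2, 0]
Event 7: LOCAL 3: VV[3][3]++ -> VV[3]=[0, 0, 0, 1]
Event 8: LOCAL 2: VV[2][2]++ -> VV[2]=[0, 0, 3, 0]
Event 9: SEND 3->2: VV[3][3]++ -> VV[3]=[0, 0, 0, 2], msg_vec=[0, 0, 0, 2]; VV[2]=max(VV[2],msg_vec) then VV[2][2]++ -> VV[2]=[0, 0, 4, 2]
Event 10: LOCAL 2: VV[2][2]++ -> VV[2]=[0, 0, 5, 2]
Event 4 stamp: [0, 0, 2, 0]
Event 7 stamp: [0, 0, 0, 1]
[0, 0, 2, 0] <= [0, 0, 0, 1]? False
[0, 0, 0, 1] <= [0, 0, 2, 0]? False
Relation: concurrent

Answer: concurrent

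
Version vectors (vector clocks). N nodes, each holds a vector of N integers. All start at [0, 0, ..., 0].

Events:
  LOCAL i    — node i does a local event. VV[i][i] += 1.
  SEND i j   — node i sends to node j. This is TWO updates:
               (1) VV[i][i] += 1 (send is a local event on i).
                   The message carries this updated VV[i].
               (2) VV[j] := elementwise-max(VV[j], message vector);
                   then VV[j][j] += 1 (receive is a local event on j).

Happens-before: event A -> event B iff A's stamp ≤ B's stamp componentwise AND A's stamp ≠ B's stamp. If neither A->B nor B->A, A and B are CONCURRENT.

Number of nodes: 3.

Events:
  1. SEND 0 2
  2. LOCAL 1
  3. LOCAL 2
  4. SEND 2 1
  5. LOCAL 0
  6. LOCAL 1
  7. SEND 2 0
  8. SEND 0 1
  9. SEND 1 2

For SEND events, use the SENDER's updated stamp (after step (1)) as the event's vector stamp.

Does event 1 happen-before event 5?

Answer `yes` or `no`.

Initial: VV[0]=[0, 0, 0]
Initial: VV[1]=[0, 0, 0]
Initial: VV[2]=[0, 0, 0]
Event 1: SEND 0->2: VV[0][0]++ -> VV[0]=[1, 0, 0], msg_vec=[1, 0, 0]; VV[2]=max(VV[2],msg_vec) then VV[2][2]++ -> VV[2]=[1, 0, 1]
Event 2: LOCAL 1: VV[1][1]++ -> VV[1]=[0, 1, 0]
Event 3: LOCAL 2: VV[2][2]++ -> VV[2]=[1, 0, 2]
Event 4: SEND 2->1: VV[2][2]++ -> VV[2]=[1, 0, 3], msg_vec=[1, 0, 3]; VV[1]=max(VV[1],msg_vec) then VV[1][1]++ -> VV[1]=[1, 2, 3]
Event 5: LOCAL 0: VV[0][0]++ -> VV[0]=[2, 0, 0]
Event 6: LOCAL 1: VV[1][1]++ -> VV[1]=[1, 3, 3]
Event 7: SEND 2->0: VV[2][2]++ -> VV[2]=[1, 0, 4], msg_vec=[1, 0, 4]; VV[0]=max(VV[0],msg_vec) then VV[0][0]++ -> VV[0]=[3, 0, 4]
Event 8: SEND 0->1: VV[0][0]++ -> VV[0]=[4, 0, 4], msg_vec=[4, 0, 4]; VV[1]=max(VV[1],msg_vec) then VV[1][1]++ -> VV[1]=[4, 4, 4]
Event 9: SEND 1->2: VV[1][1]++ -> VV[1]=[4, 5, 4], msg_vec=[4, 5, 4]; VV[2]=max(VV[2],msg_vec) then VV[2][2]++ -> VV[2]=[4, 5, 5]
Event 1 stamp: [1, 0, 0]
Event 5 stamp: [2, 0, 0]
[1, 0, 0] <= [2, 0, 0]? True. Equal? False. Happens-before: True

Answer: yes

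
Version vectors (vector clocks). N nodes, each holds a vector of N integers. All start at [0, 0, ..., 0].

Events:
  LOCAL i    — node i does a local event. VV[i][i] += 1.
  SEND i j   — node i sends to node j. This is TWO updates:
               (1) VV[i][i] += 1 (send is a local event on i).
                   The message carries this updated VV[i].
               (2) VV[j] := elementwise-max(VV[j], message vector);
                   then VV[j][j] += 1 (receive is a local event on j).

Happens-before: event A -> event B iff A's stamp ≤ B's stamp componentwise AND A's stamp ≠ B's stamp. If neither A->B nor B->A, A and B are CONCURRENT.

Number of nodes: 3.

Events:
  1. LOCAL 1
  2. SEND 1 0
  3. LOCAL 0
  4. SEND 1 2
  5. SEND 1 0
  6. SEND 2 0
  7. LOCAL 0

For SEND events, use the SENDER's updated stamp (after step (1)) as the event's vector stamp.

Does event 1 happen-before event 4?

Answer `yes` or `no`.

Initial: VV[0]=[0, 0, 0]
Initial: VV[1]=[0, 0, 0]
Initial: VV[2]=[0, 0, 0]
Event 1: LOCAL 1: VV[1][1]++ -> VV[1]=[0, 1, 0]
Event 2: SEND 1->0: VV[1][1]++ -> VV[1]=[0, 2, 0], msg_vec=[0, 2, 0]; VV[0]=max(VV[0],msg_vec) then VV[0][0]++ -> VV[0]=[1, 2, 0]
Event 3: LOCAL 0: VV[0][0]++ -> VV[0]=[2, 2, 0]
Event 4: SEND 1->2: VV[1][1]++ -> VV[1]=[0, 3, 0], msg_vec=[0, 3, 0]; VV[2]=max(VV[2],msg_vec) then VV[2][2]++ -> VV[2]=[0, 3, 1]
Event 5: SEND 1->0: VV[1][1]++ -> VV[1]=[0, 4, 0], msg_vec=[0, 4, 0]; VV[0]=max(VV[0],msg_vec) then VV[0][0]++ -> VV[0]=[3, 4, 0]
Event 6: SEND 2->0: VV[2][2]++ -> VV[2]=[0, 3, 2], msg_vec=[0, 3, 2]; VV[0]=max(VV[0],msg_vec) then VV[0][0]++ -> VV[0]=[4, 4, 2]
Event 7: LOCAL 0: VV[0][0]++ -> VV[0]=[5, 4, 2]
Event 1 stamp: [0, 1, 0]
Event 4 stamp: [0, 3, 0]
[0, 1, 0] <= [0, 3, 0]? True. Equal? False. Happens-before: True

Answer: yes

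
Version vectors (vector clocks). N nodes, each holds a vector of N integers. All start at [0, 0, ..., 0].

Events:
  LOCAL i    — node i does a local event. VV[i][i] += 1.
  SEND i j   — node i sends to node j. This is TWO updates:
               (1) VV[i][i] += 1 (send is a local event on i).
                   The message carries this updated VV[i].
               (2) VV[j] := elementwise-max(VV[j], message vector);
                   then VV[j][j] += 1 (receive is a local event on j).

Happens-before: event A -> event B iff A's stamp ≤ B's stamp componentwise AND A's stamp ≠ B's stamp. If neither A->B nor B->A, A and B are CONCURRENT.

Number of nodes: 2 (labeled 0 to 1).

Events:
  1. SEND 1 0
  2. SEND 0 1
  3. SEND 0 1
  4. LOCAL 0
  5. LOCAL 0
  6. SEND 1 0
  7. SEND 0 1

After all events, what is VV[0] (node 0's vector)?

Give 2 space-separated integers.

Initial: VV[0]=[0, 0]
Initial: VV[1]=[0, 0]
Event 1: SEND 1->0: VV[1][1]++ -> VV[1]=[0, 1], msg_vec=[0, 1]; VV[0]=max(VV[0],msg_vec) then VV[0][0]++ -> VV[0]=[1, 1]
Event 2: SEND 0->1: VV[0][0]++ -> VV[0]=[2, 1], msg_vec=[2, 1]; VV[1]=max(VV[1],msg_vec) then VV[1][1]++ -> VV[1]=[2, 2]
Event 3: SEND 0->1: VV[0][0]++ -> VV[0]=[3, 1], msg_vec=[3, 1]; VV[1]=max(VV[1],msg_vec) then VV[1][1]++ -> VV[1]=[3, 3]
Event 4: LOCAL 0: VV[0][0]++ -> VV[0]=[4, 1]
Event 5: LOCAL 0: VV[0][0]++ -> VV[0]=[5, 1]
Event 6: SEND 1->0: VV[1][1]++ -> VV[1]=[3, 4], msg_vec=[3, 4]; VV[0]=max(VV[0],msg_vec) then VV[0][0]++ -> VV[0]=[6, 4]
Event 7: SEND 0->1: VV[0][0]++ -> VV[0]=[7, 4], msg_vec=[7, 4]; VV[1]=max(VV[1],msg_vec) then VV[1][1]++ -> VV[1]=[7, 5]
Final vectors: VV[0]=[7, 4]; VV[1]=[7, 5]

Answer: 7 4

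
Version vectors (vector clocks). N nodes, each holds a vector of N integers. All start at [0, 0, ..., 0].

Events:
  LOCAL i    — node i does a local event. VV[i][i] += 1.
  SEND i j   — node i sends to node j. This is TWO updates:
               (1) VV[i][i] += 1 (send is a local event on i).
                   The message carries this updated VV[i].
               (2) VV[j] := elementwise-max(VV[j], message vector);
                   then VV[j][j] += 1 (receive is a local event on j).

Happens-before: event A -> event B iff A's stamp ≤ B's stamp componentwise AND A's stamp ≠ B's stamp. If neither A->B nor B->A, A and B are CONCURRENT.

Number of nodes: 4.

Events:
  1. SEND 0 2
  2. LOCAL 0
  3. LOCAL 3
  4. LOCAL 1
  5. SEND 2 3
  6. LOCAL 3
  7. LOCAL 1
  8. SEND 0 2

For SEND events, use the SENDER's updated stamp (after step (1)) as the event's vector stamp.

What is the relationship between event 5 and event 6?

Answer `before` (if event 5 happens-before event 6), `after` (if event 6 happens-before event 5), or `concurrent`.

Answer: before

Derivation:
Initial: VV[0]=[0, 0, 0, 0]
Initial: VV[1]=[0, 0, 0, 0]
Initial: VV[2]=[0, 0, 0, 0]
Initial: VV[3]=[0, 0, 0, 0]
Event 1: SEND 0->2: VV[0][0]++ -> VV[0]=[1, 0, 0, 0], msg_vec=[1, 0, 0, 0]; VV[2]=max(VV[2],msg_vec) then VV[2][2]++ -> VV[2]=[1, 0, 1, 0]
Event 2: LOCAL 0: VV[0][0]++ -> VV[0]=[2, 0, 0, 0]
Event 3: LOCAL 3: VV[3][3]++ -> VV[3]=[0, 0, 0, 1]
Event 4: LOCAL 1: VV[1][1]++ -> VV[1]=[0, 1, 0, 0]
Event 5: SEND 2->3: VV[2][2]++ -> VV[2]=[1, 0, 2, 0], msg_vec=[1, 0, 2, 0]; VV[3]=max(VV[3],msg_vec) then VV[3][3]++ -> VV[3]=[1, 0, 2, 2]
Event 6: LOCAL 3: VV[3][3]++ -> VV[3]=[1, 0, 2, 3]
Event 7: LOCAL 1: VV[1][1]++ -> VV[1]=[0, 2, 0, 0]
Event 8: SEND 0->2: VV[0][0]++ -> VV[0]=[3, 0, 0, 0], msg_vec=[3, 0, 0, 0]; VV[2]=max(VV[2],msg_vec) then VV[2][2]++ -> VV[2]=[3, 0, 3, 0]
Event 5 stamp: [1, 0, 2, 0]
Event 6 stamp: [1, 0, 2, 3]
[1, 0, 2, 0] <= [1, 0, 2, 3]? True
[1, 0, 2, 3] <= [1, 0, 2, 0]? False
Relation: before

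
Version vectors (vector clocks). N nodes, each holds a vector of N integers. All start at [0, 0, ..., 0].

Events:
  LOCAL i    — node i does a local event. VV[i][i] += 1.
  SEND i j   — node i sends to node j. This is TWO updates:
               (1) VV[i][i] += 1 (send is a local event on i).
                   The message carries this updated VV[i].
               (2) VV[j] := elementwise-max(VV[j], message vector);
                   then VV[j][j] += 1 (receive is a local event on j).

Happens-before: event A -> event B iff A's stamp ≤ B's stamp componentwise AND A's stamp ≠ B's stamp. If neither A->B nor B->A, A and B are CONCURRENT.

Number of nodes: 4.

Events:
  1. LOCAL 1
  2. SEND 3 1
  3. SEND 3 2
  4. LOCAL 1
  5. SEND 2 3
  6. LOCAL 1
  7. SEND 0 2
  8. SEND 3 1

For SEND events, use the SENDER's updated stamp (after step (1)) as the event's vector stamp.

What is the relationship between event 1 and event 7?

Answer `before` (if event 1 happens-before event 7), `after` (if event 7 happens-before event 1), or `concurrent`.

Answer: concurrent

Derivation:
Initial: VV[0]=[0, 0, 0, 0]
Initial: VV[1]=[0, 0, 0, 0]
Initial: VV[2]=[0, 0, 0, 0]
Initial: VV[3]=[0, 0, 0, 0]
Event 1: LOCAL 1: VV[1][1]++ -> VV[1]=[0, 1, 0, 0]
Event 2: SEND 3->1: VV[3][3]++ -> VV[3]=[0, 0, 0, 1], msg_vec=[0, 0, 0, 1]; VV[1]=max(VV[1],msg_vec) then VV[1][1]++ -> VV[1]=[0, 2, 0, 1]
Event 3: SEND 3->2: VV[3][3]++ -> VV[3]=[0, 0, 0, 2], msg_vec=[0, 0, 0, 2]; VV[2]=max(VV[2],msg_vec) then VV[2][2]++ -> VV[2]=[0, 0, 1, 2]
Event 4: LOCAL 1: VV[1][1]++ -> VV[1]=[0, 3, 0, 1]
Event 5: SEND 2->3: VV[2][2]++ -> VV[2]=[0, 0, 2, 2], msg_vec=[0, 0, 2, 2]; VV[3]=max(VV[3],msg_vec) then VV[3][3]++ -> VV[3]=[0, 0, 2, 3]
Event 6: LOCAL 1: VV[1][1]++ -> VV[1]=[0, 4, 0, 1]
Event 7: SEND 0->2: VV[0][0]++ -> VV[0]=[1, 0, 0, 0], msg_vec=[1, 0, 0, 0]; VV[2]=max(VV[2],msg_vec) then VV[2][2]++ -> VV[2]=[1, 0, 3, 2]
Event 8: SEND 3->1: VV[3][3]++ -> VV[3]=[0, 0, 2, 4], msg_vec=[0, 0, 2, 4]; VV[1]=max(VV[1],msg_vec) then VV[1][1]++ -> VV[1]=[0, 5, 2, 4]
Event 1 stamp: [0, 1, 0, 0]
Event 7 stamp: [1, 0, 0, 0]
[0, 1, 0, 0] <= [1, 0, 0, 0]? False
[1, 0, 0, 0] <= [0, 1, 0, 0]? False
Relation: concurrent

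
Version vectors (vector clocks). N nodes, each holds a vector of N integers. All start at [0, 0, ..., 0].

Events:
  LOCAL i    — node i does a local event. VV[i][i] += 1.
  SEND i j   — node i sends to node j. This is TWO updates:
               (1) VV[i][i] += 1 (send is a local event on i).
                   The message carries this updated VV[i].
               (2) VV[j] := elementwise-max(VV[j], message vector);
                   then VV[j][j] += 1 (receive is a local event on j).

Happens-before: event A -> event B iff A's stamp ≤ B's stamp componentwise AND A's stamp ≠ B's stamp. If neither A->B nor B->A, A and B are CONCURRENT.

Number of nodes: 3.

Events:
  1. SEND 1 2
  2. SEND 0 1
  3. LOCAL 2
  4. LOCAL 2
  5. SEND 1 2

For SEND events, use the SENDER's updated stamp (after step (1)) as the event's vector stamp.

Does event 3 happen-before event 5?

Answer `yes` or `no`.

Answer: no

Derivation:
Initial: VV[0]=[0, 0, 0]
Initial: VV[1]=[0, 0, 0]
Initial: VV[2]=[0, 0, 0]
Event 1: SEND 1->2: VV[1][1]++ -> VV[1]=[0, 1, 0], msg_vec=[0, 1, 0]; VV[2]=max(VV[2],msg_vec) then VV[2][2]++ -> VV[2]=[0, 1, 1]
Event 2: SEND 0->1: VV[0][0]++ -> VV[0]=[1, 0, 0], msg_vec=[1, 0, 0]; VV[1]=max(VV[1],msg_vec) then VV[1][1]++ -> VV[1]=[1, 2, 0]
Event 3: LOCAL 2: VV[2][2]++ -> VV[2]=[0, 1, 2]
Event 4: LOCAL 2: VV[2][2]++ -> VV[2]=[0, 1, 3]
Event 5: SEND 1->2: VV[1][1]++ -> VV[1]=[1, 3, 0], msg_vec=[1, 3, 0]; VV[2]=max(VV[2],msg_vec) then VV[2][2]++ -> VV[2]=[1, 3, 4]
Event 3 stamp: [0, 1, 2]
Event 5 stamp: [1, 3, 0]
[0, 1, 2] <= [1, 3, 0]? False. Equal? False. Happens-before: False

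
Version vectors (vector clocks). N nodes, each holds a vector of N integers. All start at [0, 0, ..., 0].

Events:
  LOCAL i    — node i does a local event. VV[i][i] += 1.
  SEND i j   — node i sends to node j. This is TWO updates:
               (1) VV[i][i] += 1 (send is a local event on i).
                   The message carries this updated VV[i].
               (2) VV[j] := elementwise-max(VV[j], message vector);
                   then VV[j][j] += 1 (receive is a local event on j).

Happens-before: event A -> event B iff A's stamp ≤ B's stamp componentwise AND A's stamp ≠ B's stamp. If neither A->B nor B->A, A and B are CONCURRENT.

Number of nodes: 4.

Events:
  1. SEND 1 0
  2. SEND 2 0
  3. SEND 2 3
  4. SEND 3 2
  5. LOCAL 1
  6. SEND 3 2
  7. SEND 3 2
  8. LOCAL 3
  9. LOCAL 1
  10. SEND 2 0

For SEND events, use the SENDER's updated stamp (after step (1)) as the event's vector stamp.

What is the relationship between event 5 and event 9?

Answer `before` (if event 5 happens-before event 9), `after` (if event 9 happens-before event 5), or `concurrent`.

Initial: VV[0]=[0, 0, 0, 0]
Initial: VV[1]=[0, 0, 0, 0]
Initial: VV[2]=[0, 0, 0, 0]
Initial: VV[3]=[0, 0, 0, 0]
Event 1: SEND 1->0: VV[1][1]++ -> VV[1]=[0, 1, 0, 0], msg_vec=[0, 1, 0, 0]; VV[0]=max(VV[0],msg_vec) then VV[0][0]++ -> VV[0]=[1, 1, 0, 0]
Event 2: SEND 2->0: VV[2][2]++ -> VV[2]=[0, 0, 1, 0], msg_vec=[0, 0, 1, 0]; VV[0]=max(VV[0],msg_vec) then VV[0][0]++ -> VV[0]=[2, 1, 1, 0]
Event 3: SEND 2->3: VV[2][2]++ -> VV[2]=[0, 0, 2, 0], msg_vec=[0, 0, 2, 0]; VV[3]=max(VV[3],msg_vec) then VV[3][3]++ -> VV[3]=[0, 0, 2, 1]
Event 4: SEND 3->2: VV[3][3]++ -> VV[3]=[0, 0, 2, 2], msg_vec=[0, 0, 2, 2]; VV[2]=max(VV[2],msg_vec) then VV[2][2]++ -> VV[2]=[0, 0, 3, 2]
Event 5: LOCAL 1: VV[1][1]++ -> VV[1]=[0, 2, 0, 0]
Event 6: SEND 3->2: VV[3][3]++ -> VV[3]=[0, 0, 2, 3], msg_vec=[0, 0, 2, 3]; VV[2]=max(VV[2],msg_vec) then VV[2][2]++ -> VV[2]=[0, 0, 4, 3]
Event 7: SEND 3->2: VV[3][3]++ -> VV[3]=[0, 0, 2, 4], msg_vec=[0, 0, 2, 4]; VV[2]=max(VV[2],msg_vec) then VV[2][2]++ -> VV[2]=[0, 0, 5, 4]
Event 8: LOCAL 3: VV[3][3]++ -> VV[3]=[0, 0, 2, 5]
Event 9: LOCAL 1: VV[1][1]++ -> VV[1]=[0, 3, 0, 0]
Event 10: SEND 2->0: VV[2][2]++ -> VV[2]=[0, 0, 6, 4], msg_vec=[0, 0, 6, 4]; VV[0]=max(VV[0],msg_vec) then VV[0][0]++ -> VV[0]=[3, 1, 6, 4]
Event 5 stamp: [0, 2, 0, 0]
Event 9 stamp: [0, 3, 0, 0]
[0, 2, 0, 0] <= [0, 3, 0, 0]? True
[0, 3, 0, 0] <= [0, 2, 0, 0]? False
Relation: before

Answer: before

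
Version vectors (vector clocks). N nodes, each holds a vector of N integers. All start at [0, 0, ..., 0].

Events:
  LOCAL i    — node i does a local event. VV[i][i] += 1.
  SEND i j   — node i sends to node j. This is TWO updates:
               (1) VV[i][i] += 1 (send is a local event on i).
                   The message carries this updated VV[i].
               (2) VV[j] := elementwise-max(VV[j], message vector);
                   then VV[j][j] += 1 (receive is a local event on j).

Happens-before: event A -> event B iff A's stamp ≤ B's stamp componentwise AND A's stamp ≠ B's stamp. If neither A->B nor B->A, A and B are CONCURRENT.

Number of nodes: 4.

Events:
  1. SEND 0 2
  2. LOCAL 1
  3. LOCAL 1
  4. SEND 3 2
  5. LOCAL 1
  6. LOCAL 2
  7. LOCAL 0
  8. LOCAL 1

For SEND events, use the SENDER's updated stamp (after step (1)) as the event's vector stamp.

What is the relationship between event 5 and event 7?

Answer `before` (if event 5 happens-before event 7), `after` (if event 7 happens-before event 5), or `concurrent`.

Answer: concurrent

Derivation:
Initial: VV[0]=[0, 0, 0, 0]
Initial: VV[1]=[0, 0, 0, 0]
Initial: VV[2]=[0, 0, 0, 0]
Initial: VV[3]=[0, 0, 0, 0]
Event 1: SEND 0->2: VV[0][0]++ -> VV[0]=[1, 0, 0, 0], msg_vec=[1, 0, 0, 0]; VV[2]=max(VV[2],msg_vec) then VV[2][2]++ -> VV[2]=[1, 0, 1, 0]
Event 2: LOCAL 1: VV[1][1]++ -> VV[1]=[0, 1, 0, 0]
Event 3: LOCAL 1: VV[1][1]++ -> VV[1]=[0, 2, 0, 0]
Event 4: SEND 3->2: VV[3][3]++ -> VV[3]=[0, 0, 0, 1], msg_vec=[0, 0, 0, 1]; VV[2]=max(VV[2],msg_vec) then VV[2][2]++ -> VV[2]=[1, 0, 2, 1]
Event 5: LOCAL 1: VV[1][1]++ -> VV[1]=[0, 3, 0, 0]
Event 6: LOCAL 2: VV[2][2]++ -> VV[2]=[1, 0, 3, 1]
Event 7: LOCAL 0: VV[0][0]++ -> VV[0]=[2, 0, 0, 0]
Event 8: LOCAL 1: VV[1][1]++ -> VV[1]=[0, 4, 0, 0]
Event 5 stamp: [0, 3, 0, 0]
Event 7 stamp: [2, 0, 0, 0]
[0, 3, 0, 0] <= [2, 0, 0, 0]? False
[2, 0, 0, 0] <= [0, 3, 0, 0]? False
Relation: concurrent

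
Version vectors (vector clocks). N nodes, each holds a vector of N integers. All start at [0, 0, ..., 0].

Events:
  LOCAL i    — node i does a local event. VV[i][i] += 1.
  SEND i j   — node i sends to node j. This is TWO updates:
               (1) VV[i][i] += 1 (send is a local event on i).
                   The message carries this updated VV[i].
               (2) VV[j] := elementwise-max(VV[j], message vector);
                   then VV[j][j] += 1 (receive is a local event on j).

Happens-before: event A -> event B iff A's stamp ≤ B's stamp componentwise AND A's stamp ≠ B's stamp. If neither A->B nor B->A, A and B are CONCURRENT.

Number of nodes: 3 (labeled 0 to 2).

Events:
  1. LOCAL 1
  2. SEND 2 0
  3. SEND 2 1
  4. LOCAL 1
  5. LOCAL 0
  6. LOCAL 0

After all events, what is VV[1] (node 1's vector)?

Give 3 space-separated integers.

Initial: VV[0]=[0, 0, 0]
Initial: VV[1]=[0, 0, 0]
Initial: VV[2]=[0, 0, 0]
Event 1: LOCAL 1: VV[1][1]++ -> VV[1]=[0, 1, 0]
Event 2: SEND 2->0: VV[2][2]++ -> VV[2]=[0, 0, 1], msg_vec=[0, 0, 1]; VV[0]=max(VV[0],msg_vec) then VV[0][0]++ -> VV[0]=[1, 0, 1]
Event 3: SEND 2->1: VV[2][2]++ -> VV[2]=[0, 0, 2], msg_vec=[0, 0, 2]; VV[1]=max(VV[1],msg_vec) then VV[1][1]++ -> VV[1]=[0, 2, 2]
Event 4: LOCAL 1: VV[1][1]++ -> VV[1]=[0, 3, 2]
Event 5: LOCAL 0: VV[0][0]++ -> VV[0]=[2, 0, 1]
Event 6: LOCAL 0: VV[0][0]++ -> VV[0]=[3, 0, 1]
Final vectors: VV[0]=[3, 0, 1]; VV[1]=[0, 3, 2]; VV[2]=[0, 0, 2]

Answer: 0 3 2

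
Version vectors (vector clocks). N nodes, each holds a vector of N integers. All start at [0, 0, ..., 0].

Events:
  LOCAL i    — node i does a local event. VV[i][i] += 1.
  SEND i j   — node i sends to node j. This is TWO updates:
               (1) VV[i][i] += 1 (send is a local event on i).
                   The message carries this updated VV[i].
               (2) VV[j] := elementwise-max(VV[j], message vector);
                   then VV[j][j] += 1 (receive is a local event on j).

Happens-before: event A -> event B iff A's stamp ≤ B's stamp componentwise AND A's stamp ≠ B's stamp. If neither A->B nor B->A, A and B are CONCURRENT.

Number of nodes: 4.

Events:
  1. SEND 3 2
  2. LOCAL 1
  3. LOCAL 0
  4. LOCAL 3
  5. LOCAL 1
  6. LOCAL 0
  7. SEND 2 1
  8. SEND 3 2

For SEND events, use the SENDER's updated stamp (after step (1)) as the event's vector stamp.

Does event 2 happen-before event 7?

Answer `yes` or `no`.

Initial: VV[0]=[0, 0, 0, 0]
Initial: VV[1]=[0, 0, 0, 0]
Initial: VV[2]=[0, 0, 0, 0]
Initial: VV[3]=[0, 0, 0, 0]
Event 1: SEND 3->2: VV[3][3]++ -> VV[3]=[0, 0, 0, 1], msg_vec=[0, 0, 0, 1]; VV[2]=max(VV[2],msg_vec) then VV[2][2]++ -> VV[2]=[0, 0, 1, 1]
Event 2: LOCAL 1: VV[1][1]++ -> VV[1]=[0, 1, 0, 0]
Event 3: LOCAL 0: VV[0][0]++ -> VV[0]=[1, 0, 0, 0]
Event 4: LOCAL 3: VV[3][3]++ -> VV[3]=[0, 0, 0, 2]
Event 5: LOCAL 1: VV[1][1]++ -> VV[1]=[0, 2, 0, 0]
Event 6: LOCAL 0: VV[0][0]++ -> VV[0]=[2, 0, 0, 0]
Event 7: SEND 2->1: VV[2][2]++ -> VV[2]=[0, 0, 2, 1], msg_vec=[0, 0, 2, 1]; VV[1]=max(VV[1],msg_vec) then VV[1][1]++ -> VV[1]=[0, 3, 2, 1]
Event 8: SEND 3->2: VV[3][3]++ -> VV[3]=[0, 0, 0, 3], msg_vec=[0, 0, 0, 3]; VV[2]=max(VV[2],msg_vec) then VV[2][2]++ -> VV[2]=[0, 0, 3, 3]
Event 2 stamp: [0, 1, 0, 0]
Event 7 stamp: [0, 0, 2, 1]
[0, 1, 0, 0] <= [0, 0, 2, 1]? False. Equal? False. Happens-before: False

Answer: no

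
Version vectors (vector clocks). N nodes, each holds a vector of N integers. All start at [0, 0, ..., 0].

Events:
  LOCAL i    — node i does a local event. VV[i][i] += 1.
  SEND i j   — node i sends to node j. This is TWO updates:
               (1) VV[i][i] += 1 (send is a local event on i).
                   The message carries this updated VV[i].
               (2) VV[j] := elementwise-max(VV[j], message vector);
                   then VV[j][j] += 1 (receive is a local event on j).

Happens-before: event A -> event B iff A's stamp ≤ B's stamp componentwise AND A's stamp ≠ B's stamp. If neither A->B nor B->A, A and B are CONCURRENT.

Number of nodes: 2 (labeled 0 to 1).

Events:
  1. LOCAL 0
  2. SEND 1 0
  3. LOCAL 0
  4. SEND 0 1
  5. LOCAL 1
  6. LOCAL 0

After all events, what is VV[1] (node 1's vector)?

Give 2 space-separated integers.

Initial: VV[0]=[0, 0]
Initial: VV[1]=[0, 0]
Event 1: LOCAL 0: VV[0][0]++ -> VV[0]=[1, 0]
Event 2: SEND 1->0: VV[1][1]++ -> VV[1]=[0, 1], msg_vec=[0, 1]; VV[0]=max(VV[0],msg_vec) then VV[0][0]++ -> VV[0]=[2, 1]
Event 3: LOCAL 0: VV[0][0]++ -> VV[0]=[3, 1]
Event 4: SEND 0->1: VV[0][0]++ -> VV[0]=[4, 1], msg_vec=[4, 1]; VV[1]=max(VV[1],msg_vec) then VV[1][1]++ -> VV[1]=[4, 2]
Event 5: LOCAL 1: VV[1][1]++ -> VV[1]=[4, 3]
Event 6: LOCAL 0: VV[0][0]++ -> VV[0]=[5, 1]
Final vectors: VV[0]=[5, 1]; VV[1]=[4, 3]

Answer: 4 3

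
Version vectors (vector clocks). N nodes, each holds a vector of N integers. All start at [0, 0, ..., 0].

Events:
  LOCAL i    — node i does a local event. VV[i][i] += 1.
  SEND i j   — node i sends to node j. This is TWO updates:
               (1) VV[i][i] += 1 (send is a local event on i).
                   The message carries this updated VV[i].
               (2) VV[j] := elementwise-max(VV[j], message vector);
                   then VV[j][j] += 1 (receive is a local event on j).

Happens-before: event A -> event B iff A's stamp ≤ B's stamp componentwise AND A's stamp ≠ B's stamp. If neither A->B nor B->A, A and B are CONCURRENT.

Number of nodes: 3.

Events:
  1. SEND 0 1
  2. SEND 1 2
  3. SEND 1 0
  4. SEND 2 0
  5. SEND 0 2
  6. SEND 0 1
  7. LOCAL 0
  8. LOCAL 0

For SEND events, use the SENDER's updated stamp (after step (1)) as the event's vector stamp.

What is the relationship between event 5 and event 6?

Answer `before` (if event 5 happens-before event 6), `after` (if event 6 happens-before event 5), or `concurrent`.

Initial: VV[0]=[0, 0, 0]
Initial: VV[1]=[0, 0, 0]
Initial: VV[2]=[0, 0, 0]
Event 1: SEND 0->1: VV[0][0]++ -> VV[0]=[1, 0, 0], msg_vec=[1, 0, 0]; VV[1]=max(VV[1],msg_vec) then VV[1][1]++ -> VV[1]=[1, 1, 0]
Event 2: SEND 1->2: VV[1][1]++ -> VV[1]=[1, 2, 0], msg_vec=[1, 2, 0]; VV[2]=max(VV[2],msg_vec) then VV[2][2]++ -> VV[2]=[1, 2, 1]
Event 3: SEND 1->0: VV[1][1]++ -> VV[1]=[1, 3, 0], msg_vec=[1, 3, 0]; VV[0]=max(VV[0],msg_vec) then VV[0][0]++ -> VV[0]=[2, 3, 0]
Event 4: SEND 2->0: VV[2][2]++ -> VV[2]=[1, 2, 2], msg_vec=[1, 2, 2]; VV[0]=max(VV[0],msg_vec) then VV[0][0]++ -> VV[0]=[3, 3, 2]
Event 5: SEND 0->2: VV[0][0]++ -> VV[0]=[4, 3, 2], msg_vec=[4, 3, 2]; VV[2]=max(VV[2],msg_vec) then VV[2][2]++ -> VV[2]=[4, 3, 3]
Event 6: SEND 0->1: VV[0][0]++ -> VV[0]=[5, 3, 2], msg_vec=[5, 3, 2]; VV[1]=max(VV[1],msg_vec) then VV[1][1]++ -> VV[1]=[5, 4, 2]
Event 7: LOCAL 0: VV[0][0]++ -> VV[0]=[6, 3, 2]
Event 8: LOCAL 0: VV[0][0]++ -> VV[0]=[7, 3, 2]
Event 5 stamp: [4, 3, 2]
Event 6 stamp: [5, 3, 2]
[4, 3, 2] <= [5, 3, 2]? True
[5, 3, 2] <= [4, 3, 2]? False
Relation: before

Answer: before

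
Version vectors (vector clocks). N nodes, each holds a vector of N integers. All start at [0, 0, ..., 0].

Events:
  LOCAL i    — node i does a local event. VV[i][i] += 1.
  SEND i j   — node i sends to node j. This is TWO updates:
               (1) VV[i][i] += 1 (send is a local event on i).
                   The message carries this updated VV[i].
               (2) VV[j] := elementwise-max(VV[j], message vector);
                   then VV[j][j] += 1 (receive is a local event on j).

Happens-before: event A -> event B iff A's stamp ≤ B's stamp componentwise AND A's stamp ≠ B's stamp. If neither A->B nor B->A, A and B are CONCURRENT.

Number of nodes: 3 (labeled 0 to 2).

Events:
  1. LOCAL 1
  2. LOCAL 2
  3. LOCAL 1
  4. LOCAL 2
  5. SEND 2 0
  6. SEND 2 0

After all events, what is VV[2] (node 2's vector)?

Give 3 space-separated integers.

Answer: 0 0 4

Derivation:
Initial: VV[0]=[0, 0, 0]
Initial: VV[1]=[0, 0, 0]
Initial: VV[2]=[0, 0, 0]
Event 1: LOCAL 1: VV[1][1]++ -> VV[1]=[0, 1, 0]
Event 2: LOCAL 2: VV[2][2]++ -> VV[2]=[0, 0, 1]
Event 3: LOCAL 1: VV[1][1]++ -> VV[1]=[0, 2, 0]
Event 4: LOCAL 2: VV[2][2]++ -> VV[2]=[0, 0, 2]
Event 5: SEND 2->0: VV[2][2]++ -> VV[2]=[0, 0, 3], msg_vec=[0, 0, 3]; VV[0]=max(VV[0],msg_vec) then VV[0][0]++ -> VV[0]=[1, 0, 3]
Event 6: SEND 2->0: VV[2][2]++ -> VV[2]=[0, 0, 4], msg_vec=[0, 0, 4]; VV[0]=max(VV[0],msg_vec) then VV[0][0]++ -> VV[0]=[2, 0, 4]
Final vectors: VV[0]=[2, 0, 4]; VV[1]=[0, 2, 0]; VV[2]=[0, 0, 4]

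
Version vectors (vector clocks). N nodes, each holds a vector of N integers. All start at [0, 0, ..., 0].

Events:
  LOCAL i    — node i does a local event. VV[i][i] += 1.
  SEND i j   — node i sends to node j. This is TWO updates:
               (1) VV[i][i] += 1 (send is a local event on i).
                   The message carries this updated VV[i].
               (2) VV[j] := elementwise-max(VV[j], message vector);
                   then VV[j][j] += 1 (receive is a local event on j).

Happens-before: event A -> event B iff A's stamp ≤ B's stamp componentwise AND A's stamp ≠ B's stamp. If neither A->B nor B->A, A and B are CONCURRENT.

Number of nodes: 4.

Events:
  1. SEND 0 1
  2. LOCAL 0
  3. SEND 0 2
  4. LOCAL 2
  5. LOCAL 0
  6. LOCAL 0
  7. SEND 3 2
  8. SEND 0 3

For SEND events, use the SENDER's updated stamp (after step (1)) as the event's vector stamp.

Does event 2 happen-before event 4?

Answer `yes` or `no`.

Answer: yes

Derivation:
Initial: VV[0]=[0, 0, 0, 0]
Initial: VV[1]=[0, 0, 0, 0]
Initial: VV[2]=[0, 0, 0, 0]
Initial: VV[3]=[0, 0, 0, 0]
Event 1: SEND 0->1: VV[0][0]++ -> VV[0]=[1, 0, 0, 0], msg_vec=[1, 0, 0, 0]; VV[1]=max(VV[1],msg_vec) then VV[1][1]++ -> VV[1]=[1, 1, 0, 0]
Event 2: LOCAL 0: VV[0][0]++ -> VV[0]=[2, 0, 0, 0]
Event 3: SEND 0->2: VV[0][0]++ -> VV[0]=[3, 0, 0, 0], msg_vec=[3, 0, 0, 0]; VV[2]=max(VV[2],msg_vec) then VV[2][2]++ -> VV[2]=[3, 0, 1, 0]
Event 4: LOCAL 2: VV[2][2]++ -> VV[2]=[3, 0, 2, 0]
Event 5: LOCAL 0: VV[0][0]++ -> VV[0]=[4, 0, 0, 0]
Event 6: LOCAL 0: VV[0][0]++ -> VV[0]=[5, 0, 0, 0]
Event 7: SEND 3->2: VV[3][3]++ -> VV[3]=[0, 0, 0, 1], msg_vec=[0, 0, 0, 1]; VV[2]=max(VV[2],msg_vec) then VV[2][2]++ -> VV[2]=[3, 0, 3, 1]
Event 8: SEND 0->3: VV[0][0]++ -> VV[0]=[6, 0, 0, 0], msg_vec=[6, 0, 0, 0]; VV[3]=max(VV[3],msg_vec) then VV[3][3]++ -> VV[3]=[6, 0, 0, 2]
Event 2 stamp: [2, 0, 0, 0]
Event 4 stamp: [3, 0, 2, 0]
[2, 0, 0, 0] <= [3, 0, 2, 0]? True. Equal? False. Happens-before: True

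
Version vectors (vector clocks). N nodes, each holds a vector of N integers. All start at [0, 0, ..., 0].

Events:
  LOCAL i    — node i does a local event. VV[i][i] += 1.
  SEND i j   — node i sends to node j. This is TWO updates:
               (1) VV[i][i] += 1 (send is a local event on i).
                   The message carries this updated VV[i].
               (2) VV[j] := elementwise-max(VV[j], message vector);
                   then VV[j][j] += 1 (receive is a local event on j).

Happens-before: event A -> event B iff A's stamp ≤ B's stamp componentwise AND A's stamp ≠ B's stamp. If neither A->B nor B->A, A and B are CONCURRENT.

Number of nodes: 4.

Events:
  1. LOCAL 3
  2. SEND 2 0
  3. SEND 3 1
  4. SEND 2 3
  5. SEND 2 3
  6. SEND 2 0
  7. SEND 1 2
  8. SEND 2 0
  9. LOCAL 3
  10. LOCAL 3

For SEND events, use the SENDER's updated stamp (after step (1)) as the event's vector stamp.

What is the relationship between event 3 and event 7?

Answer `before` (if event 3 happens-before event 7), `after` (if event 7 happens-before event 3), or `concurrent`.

Answer: before

Derivation:
Initial: VV[0]=[0, 0, 0, 0]
Initial: VV[1]=[0, 0, 0, 0]
Initial: VV[2]=[0, 0, 0, 0]
Initial: VV[3]=[0, 0, 0, 0]
Event 1: LOCAL 3: VV[3][3]++ -> VV[3]=[0, 0, 0, 1]
Event 2: SEND 2->0: VV[2][2]++ -> VV[2]=[0, 0, 1, 0], msg_vec=[0, 0, 1, 0]; VV[0]=max(VV[0],msg_vec) then VV[0][0]++ -> VV[0]=[1, 0, 1, 0]
Event 3: SEND 3->1: VV[3][3]++ -> VV[3]=[0, 0, 0, 2], msg_vec=[0, 0, 0, 2]; VV[1]=max(VV[1],msg_vec) then VV[1][1]++ -> VV[1]=[0, 1, 0, 2]
Event 4: SEND 2->3: VV[2][2]++ -> VV[2]=[0, 0, 2, 0], msg_vec=[0, 0, 2, 0]; VV[3]=max(VV[3],msg_vec) then VV[3][3]++ -> VV[3]=[0, 0, 2, 3]
Event 5: SEND 2->3: VV[2][2]++ -> VV[2]=[0, 0, 3, 0], msg_vec=[0, 0, 3, 0]; VV[3]=max(VV[3],msg_vec) then VV[3][3]++ -> VV[3]=[0, 0, 3, 4]
Event 6: SEND 2->0: VV[2][2]++ -> VV[2]=[0, 0, 4, 0], msg_vec=[0, 0, 4, 0]; VV[0]=max(VV[0],msg_vec) then VV[0][0]++ -> VV[0]=[2, 0, 4, 0]
Event 7: SEND 1->2: VV[1][1]++ -> VV[1]=[0, 2, 0, 2], msg_vec=[0, 2, 0, 2]; VV[2]=max(VV[2],msg_vec) then VV[2][2]++ -> VV[2]=[0, 2, 5, 2]
Event 8: SEND 2->0: VV[2][2]++ -> VV[2]=[0, 2, 6, 2], msg_vec=[0, 2, 6, 2]; VV[0]=max(VV[0],msg_vec) then VV[0][0]++ -> VV[0]=[3, 2, 6, 2]
Event 9: LOCAL 3: VV[3][3]++ -> VV[3]=[0, 0, 3, 5]
Event 10: LOCAL 3: VV[3][3]++ -> VV[3]=[0, 0, 3, 6]
Event 3 stamp: [0, 0, 0, 2]
Event 7 stamp: [0, 2, 0, 2]
[0, 0, 0, 2] <= [0, 2, 0, 2]? True
[0, 2, 0, 2] <= [0, 0, 0, 2]? False
Relation: before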